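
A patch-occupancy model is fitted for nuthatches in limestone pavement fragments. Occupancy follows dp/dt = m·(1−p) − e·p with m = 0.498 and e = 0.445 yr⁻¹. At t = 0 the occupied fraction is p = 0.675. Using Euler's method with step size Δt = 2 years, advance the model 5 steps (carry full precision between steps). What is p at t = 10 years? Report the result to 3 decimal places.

Update rule: p ← p + [m·(1−p) − e·p]·Δt with Δt = 2.
t = 2: p = 0.67500 + (-0.27705) = 0.39795
t = 4: p = 0.39795 + (+0.24547) = 0.64342
t = 6: p = 0.64342 + (-0.21748) = 0.42593
t = 8: p = 0.42593 + (+0.19269) = 0.61862
t = 10: p = 0.61862 + (-0.17072) = 0.44790

0.448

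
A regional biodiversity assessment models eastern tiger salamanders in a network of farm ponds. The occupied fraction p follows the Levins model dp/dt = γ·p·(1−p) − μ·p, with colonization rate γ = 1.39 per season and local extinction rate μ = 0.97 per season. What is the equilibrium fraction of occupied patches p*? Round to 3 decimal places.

0.302

At equilibrium, colonization balances extinction: γ·p*·(1−p*) = μ·p*.
So p* = 1 − μ/γ = 1 − 0.97/1.39 = 1 − 0.6978 = 0.3022.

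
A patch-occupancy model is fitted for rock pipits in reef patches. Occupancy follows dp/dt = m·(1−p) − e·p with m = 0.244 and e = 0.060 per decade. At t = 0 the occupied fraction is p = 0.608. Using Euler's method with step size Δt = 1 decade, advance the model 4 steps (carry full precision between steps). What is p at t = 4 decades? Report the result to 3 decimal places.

0.757

Update rule: p ← p + [m·(1−p) − e·p]·Δt with Δt = 1.
step 1: Δp = +0.05917, p = 0.66717
step 2: Δp = +0.04118, p = 0.70835
step 3: Δp = +0.02866, p = 0.73701
step 4: Δp = +0.01995, p = 0.75696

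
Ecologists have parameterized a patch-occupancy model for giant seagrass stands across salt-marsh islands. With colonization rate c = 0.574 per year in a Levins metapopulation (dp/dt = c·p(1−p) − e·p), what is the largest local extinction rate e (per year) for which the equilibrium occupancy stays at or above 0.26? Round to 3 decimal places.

0.425

1 − e/c ≥ 0.26 ⇒ e ≤ c(1 − 0.26) = 0.574 × 0.7400.
e_max = 0.4248.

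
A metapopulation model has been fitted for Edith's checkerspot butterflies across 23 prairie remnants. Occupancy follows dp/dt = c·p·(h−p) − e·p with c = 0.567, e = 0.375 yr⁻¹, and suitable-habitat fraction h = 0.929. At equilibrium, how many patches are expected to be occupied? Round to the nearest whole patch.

p* = h − e/c = 0.929 − 0.6614 = 0.2676.
Expected occupied patches = N × p* = 23 × 0.2676 = 6.16 ≈ 6.

6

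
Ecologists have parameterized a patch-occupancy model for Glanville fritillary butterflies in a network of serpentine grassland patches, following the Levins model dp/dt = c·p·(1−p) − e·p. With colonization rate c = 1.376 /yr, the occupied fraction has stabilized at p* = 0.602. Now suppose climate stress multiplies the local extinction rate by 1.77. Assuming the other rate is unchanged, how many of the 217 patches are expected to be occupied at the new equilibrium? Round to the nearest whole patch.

64

Balance c(1−p*) = e gives e = 1.376×(1 − 0.60200) = 0.54765.
New p* = 1 − e/c = 1 − 0.96934/1.37600 = 0.29554.
Expected occupied = 217 × 0.29554 = 64.13 ≈ 64.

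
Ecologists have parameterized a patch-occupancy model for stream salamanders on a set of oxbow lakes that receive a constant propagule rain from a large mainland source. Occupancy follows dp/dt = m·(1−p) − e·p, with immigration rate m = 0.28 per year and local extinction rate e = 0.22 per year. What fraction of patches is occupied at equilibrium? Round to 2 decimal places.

0.56

At equilibrium the propagule rain into empty patches balances local extinction: m(1−p*) = e·p*.
p* = m/(m+e) = 0.28/(0.28+0.22) = 0.28/0.5000 = 0.5600.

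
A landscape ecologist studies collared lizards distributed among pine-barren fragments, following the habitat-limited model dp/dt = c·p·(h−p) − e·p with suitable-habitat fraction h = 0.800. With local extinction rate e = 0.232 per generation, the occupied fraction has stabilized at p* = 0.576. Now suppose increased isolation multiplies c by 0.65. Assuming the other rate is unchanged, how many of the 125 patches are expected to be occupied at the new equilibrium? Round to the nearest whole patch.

Balance c(h−p*) = e gives c = e/(0.8 − 0.57600) = 0.232/0.22400 = 1.03571.
New p* = 0.8 − e/c = 0.8 − 0.23200/0.67321 = 0.45538.
Expected occupied = 125 × 0.45538 = 56.92 ≈ 57.

57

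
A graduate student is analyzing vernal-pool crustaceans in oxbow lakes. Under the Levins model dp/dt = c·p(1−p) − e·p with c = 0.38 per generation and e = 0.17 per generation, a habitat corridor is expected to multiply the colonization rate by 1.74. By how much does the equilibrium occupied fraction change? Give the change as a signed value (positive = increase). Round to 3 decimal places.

Before: p* = 1 − 0.17/0.38 = 0.5526.
After the change, c = 0.6612, e = 0.17, so p* = 1 − 0.17/0.6612 = 0.7429.
Δp* = 0.7429 − 0.5526 = +0.1903.

0.190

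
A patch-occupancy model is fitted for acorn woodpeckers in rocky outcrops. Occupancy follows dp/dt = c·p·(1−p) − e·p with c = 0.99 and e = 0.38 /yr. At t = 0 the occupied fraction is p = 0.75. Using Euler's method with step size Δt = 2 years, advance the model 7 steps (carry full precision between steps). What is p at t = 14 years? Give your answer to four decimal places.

Update rule: p ← p + [c·p·(1−p) − e·p]·Δt with Δt = 2.
  1  |  dp/dt·Δt = -0.198750  |  p_1 = 0.551250
  2  |  dp/dt·Δt = +0.070849  |  p_2 = 0.622099
  3  |  dp/dt·Δt = -0.007314  |  p_3 = 0.614785
  4  |  dp/dt·Δt = +0.001675  |  p_4 = 0.616461
  5  |  dp/dt·Δt = -0.000365  |  p_5 = 0.616096
  6  |  dp/dt·Δt = +0.000080  |  p_6 = 0.616176
  7  |  dp/dt·Δt = -0.000018  |  p_7 = 0.616158

0.6162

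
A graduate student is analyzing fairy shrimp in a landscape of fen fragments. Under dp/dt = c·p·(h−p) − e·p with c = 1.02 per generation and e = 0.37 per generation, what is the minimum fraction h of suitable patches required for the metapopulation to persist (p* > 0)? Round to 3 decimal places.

0.363

p* = h − e/c is positive only when h > e/c.
h_min = e/c = 0.37/1.02 = 0.3627.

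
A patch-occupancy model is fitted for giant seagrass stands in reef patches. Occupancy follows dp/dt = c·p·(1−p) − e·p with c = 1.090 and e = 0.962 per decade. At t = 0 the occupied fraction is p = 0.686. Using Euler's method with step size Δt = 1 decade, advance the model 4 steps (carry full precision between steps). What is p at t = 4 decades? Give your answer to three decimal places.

Update rule: p ← p + [c·p·(1−p) − e·p]·Δt with Δt = 1.
t = 1: p = 0.68600 + (-0.42514) = 0.26086
t = 2: p = 0.26086 + (-0.04078) = 0.22008
t = 3: p = 0.22008 + (-0.02462) = 0.19545
t = 4: p = 0.19545 + (-0.01662) = 0.17883

0.179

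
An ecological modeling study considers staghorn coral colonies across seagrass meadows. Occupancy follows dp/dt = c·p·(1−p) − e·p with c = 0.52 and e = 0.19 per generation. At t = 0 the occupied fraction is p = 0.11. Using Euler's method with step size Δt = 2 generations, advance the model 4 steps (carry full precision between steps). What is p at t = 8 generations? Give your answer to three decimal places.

0.456

Update rule: p ← p + [c·p·(1−p) − e·p]·Δt with Δt = 2.
p: 0.11000 → 0.17002  (Δp = +0.06002)
p: 0.17002 → 0.25216  (Δp = +0.08215)
p: 0.25216 → 0.35246  (Δp = +0.10030)
p: 0.35246 → 0.45589  (Δp = +0.10343)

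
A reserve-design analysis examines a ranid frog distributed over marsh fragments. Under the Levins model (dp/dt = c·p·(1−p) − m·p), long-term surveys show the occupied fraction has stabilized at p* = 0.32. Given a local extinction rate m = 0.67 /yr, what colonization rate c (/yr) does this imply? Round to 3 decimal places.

At equilibrium c(1−p*) = m, so c = m/(1−p*).
c = 0.67/(1 − 0.32) = 0.67/0.6800 = 0.9853.

0.985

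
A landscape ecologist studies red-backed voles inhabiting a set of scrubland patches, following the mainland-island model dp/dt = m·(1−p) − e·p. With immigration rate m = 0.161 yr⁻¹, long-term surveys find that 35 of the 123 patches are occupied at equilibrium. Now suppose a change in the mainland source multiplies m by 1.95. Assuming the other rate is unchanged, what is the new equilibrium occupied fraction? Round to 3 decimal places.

0.437

Observed p* = 35/123 = 0.28455.
Balance m(1−p*) = e·p* gives e = m(1−p*)/p* = 0.161×0.71545/0.28455 = 0.40481.
New p* = m/(m+e) = 0.31395/(0.31395+0.40481) = 0.43679.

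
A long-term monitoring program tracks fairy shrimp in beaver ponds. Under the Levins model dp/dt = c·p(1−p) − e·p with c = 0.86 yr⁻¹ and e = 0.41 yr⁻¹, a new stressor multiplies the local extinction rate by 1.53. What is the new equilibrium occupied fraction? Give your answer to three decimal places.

Before: p* = 1 − 0.41/0.86 = 0.5233.
After the change, c = 0.86, e = 0.6273, so p* = 1 − 0.6273/0.86 = 0.2706.

0.271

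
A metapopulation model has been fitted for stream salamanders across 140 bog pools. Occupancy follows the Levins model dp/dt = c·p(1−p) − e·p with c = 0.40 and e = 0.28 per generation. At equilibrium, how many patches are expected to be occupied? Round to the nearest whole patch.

p* = 1 − e/c = 1 − 0.28/0.40 = 0.3000.
Expected occupied patches = N × p* = 140 × 0.3000 = 42.00 ≈ 42.

42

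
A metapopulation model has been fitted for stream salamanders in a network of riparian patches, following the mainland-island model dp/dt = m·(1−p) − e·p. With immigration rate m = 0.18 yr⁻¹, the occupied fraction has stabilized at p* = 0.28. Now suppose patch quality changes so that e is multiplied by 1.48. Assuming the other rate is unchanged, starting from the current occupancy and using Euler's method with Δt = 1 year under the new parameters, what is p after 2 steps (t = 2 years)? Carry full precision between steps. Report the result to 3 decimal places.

Balance m(1−p*) = e·p* gives e = m(1−p*)/p* = 0.18×0.72000/0.28000 = 0.46286.
Starting from p₀ = 0.28000; update p ← p + (dp/dt)·Δt with the new parameters.
  1  |  dp/dt·Δt = -0.062208  |  p_1 = 0.217792
  2  |  dp/dt·Δt = -0.008396  |  p_2 = 0.209396

0.209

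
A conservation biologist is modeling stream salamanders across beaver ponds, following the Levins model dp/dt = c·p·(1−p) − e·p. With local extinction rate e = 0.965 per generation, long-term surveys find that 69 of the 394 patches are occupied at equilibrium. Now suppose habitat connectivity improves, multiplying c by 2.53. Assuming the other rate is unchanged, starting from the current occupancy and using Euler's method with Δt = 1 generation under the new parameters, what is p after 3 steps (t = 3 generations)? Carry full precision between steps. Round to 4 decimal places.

0.5924

Observed p* = 69/394 = 0.17513.
Balance c(1−p*) = e gives c = e/(1 − 0.17513) = 0.965/0.82487 = 1.16988.
Starting from p₀ = 0.17513; update p ← p + (dp/dt)·Δt with the new parameters.
  1  |  dp/dt·Δt = +0.258566  |  p_1 = 0.433693
  2  |  dp/dt·Δt = +0.308420  |  p_2 = 0.742113
  3  |  dp/dt·Δt = -0.149692  |  p_3 = 0.592422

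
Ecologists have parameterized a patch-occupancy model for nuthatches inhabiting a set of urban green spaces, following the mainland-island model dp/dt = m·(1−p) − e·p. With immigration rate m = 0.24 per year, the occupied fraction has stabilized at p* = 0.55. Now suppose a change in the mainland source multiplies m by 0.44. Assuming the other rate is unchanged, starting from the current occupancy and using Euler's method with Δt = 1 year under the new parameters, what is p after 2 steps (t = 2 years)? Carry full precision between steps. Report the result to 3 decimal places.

0.447

Balance m(1−p*) = e·p* gives e = m(1−p*)/p* = 0.24×0.45000/0.55000 = 0.19636.
Starting from p₀ = 0.55000; update p ← p + (dp/dt)·Δt with the new parameters.
p: 0.55000 → 0.48952  (Δp = -0.06048)
p: 0.48952 → 0.44730  (Δp = -0.04222)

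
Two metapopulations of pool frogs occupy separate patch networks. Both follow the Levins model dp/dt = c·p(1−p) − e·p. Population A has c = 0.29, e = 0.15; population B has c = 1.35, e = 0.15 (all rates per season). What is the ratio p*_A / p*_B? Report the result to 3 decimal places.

0.543

A: p*_A = 1 − 0.15/0.29 = 0.4828.
B: p*_B = 1 − 0.15/1.35 = 0.8889.
p*_A / p*_B = 0.4828/0.8889 = 0.5431.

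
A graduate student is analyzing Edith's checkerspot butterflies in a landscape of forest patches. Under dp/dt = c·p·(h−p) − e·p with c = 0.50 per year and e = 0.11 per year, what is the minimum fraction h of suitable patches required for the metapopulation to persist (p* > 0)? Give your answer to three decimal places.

p* = h − e/c is positive only when h > e/c.
h_min = e/c = 0.11/0.50 = 0.2200.

0.220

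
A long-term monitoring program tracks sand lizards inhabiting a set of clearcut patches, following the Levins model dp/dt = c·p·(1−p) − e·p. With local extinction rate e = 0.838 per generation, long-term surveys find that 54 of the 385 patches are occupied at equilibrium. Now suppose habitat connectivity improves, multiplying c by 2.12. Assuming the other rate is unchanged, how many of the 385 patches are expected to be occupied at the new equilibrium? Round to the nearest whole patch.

229

Observed p* = 54/385 = 0.14026.
Balance c(1−p*) = e gives c = e/(1 − 0.14026) = 0.838/0.85974 = 0.97471.
New p* = 1 − e/c = 1 − 0.83800/2.06639 = 0.59446.
Expected occupied = 385 × 0.59446 = 228.87 ≈ 229.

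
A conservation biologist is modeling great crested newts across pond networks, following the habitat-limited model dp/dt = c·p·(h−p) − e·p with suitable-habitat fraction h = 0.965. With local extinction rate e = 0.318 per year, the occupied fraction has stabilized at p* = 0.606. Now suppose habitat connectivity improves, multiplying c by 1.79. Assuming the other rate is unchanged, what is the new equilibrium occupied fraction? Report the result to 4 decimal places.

Balance c(h−p*) = e gives c = e/(0.965 − 0.60600) = 0.318/0.35900 = 0.88579.
New p* = 0.965 − e/c = 0.965 − 0.31800/1.58556 = 0.76444.

0.7644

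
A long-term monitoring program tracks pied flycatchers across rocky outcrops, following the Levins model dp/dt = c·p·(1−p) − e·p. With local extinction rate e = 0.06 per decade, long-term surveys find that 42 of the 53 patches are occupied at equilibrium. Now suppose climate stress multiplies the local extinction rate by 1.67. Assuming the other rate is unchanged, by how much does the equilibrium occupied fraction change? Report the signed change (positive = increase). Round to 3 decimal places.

-0.139

Observed p* = 42/53 = 0.79245.
Balance c(1−p*) = e gives c = e/(1 − 0.79245) = 0.06/0.20755 = 0.28909.
New p* = 1 − e/c = 1 − 0.10020/0.28909 = 0.65340.
Δp* = 0.65340 − 0.79245 = -0.13905.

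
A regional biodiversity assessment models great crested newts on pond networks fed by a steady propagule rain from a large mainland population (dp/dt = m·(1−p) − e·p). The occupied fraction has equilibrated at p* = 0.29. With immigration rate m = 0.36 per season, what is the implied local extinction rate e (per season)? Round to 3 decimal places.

0.881

At equilibrium m(1−p*) = e·p*, so e = m(1−p*)/p*.
e = 0.36 × 0.7100 / 0.29 = 0.8814.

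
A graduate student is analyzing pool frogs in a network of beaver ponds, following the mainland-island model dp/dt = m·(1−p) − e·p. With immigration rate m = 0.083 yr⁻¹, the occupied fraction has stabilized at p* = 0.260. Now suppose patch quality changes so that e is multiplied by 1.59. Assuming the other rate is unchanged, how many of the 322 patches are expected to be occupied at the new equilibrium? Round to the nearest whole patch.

58

Balance m(1−p*) = e·p* gives e = m(1−p*)/p* = 0.083×0.74000/0.26000 = 0.23623.
New p* = m/(m+e) = 0.08300/(0.08300+0.37561) = 0.18098.
Expected occupied = 322 × 0.18098 = 58.28 ≈ 58.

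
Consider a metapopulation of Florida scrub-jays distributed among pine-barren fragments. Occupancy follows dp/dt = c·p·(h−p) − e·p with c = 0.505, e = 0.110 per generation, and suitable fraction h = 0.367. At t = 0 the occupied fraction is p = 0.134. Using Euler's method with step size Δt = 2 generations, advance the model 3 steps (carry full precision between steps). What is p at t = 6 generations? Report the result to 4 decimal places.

Update rule: p ← p + [c·p·(h−p) − e·p]·Δt with Δt = 2.
p: 0.13400 → 0.13605  (Δp = +0.00205)
p: 0.13605 → 0.13786  (Δp = +0.00180)
p: 0.13786 → 0.13943  (Δp = +0.00158)

0.1394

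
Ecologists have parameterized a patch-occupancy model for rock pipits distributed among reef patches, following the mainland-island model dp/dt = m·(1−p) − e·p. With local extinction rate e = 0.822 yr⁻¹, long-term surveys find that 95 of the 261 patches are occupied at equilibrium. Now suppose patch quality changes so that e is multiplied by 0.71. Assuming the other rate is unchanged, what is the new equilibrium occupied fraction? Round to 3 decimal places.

Observed p* = 95/261 = 0.36398.
Balance m(1−p*) = e·p* gives m = e·p*/(1−p*) = 0.822×0.36398/0.63602 = 0.47041.
New p* = m/(m+e) = 0.47041/(0.47041+0.58362) = 0.44630.

0.446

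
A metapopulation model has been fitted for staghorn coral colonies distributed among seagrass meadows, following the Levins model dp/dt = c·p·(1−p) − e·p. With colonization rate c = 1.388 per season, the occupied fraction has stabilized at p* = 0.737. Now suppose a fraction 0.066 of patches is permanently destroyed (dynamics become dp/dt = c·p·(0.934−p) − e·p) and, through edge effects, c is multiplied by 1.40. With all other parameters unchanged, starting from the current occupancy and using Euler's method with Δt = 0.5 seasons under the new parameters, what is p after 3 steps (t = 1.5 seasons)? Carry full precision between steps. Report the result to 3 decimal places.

0.746

Balance c(1−p*) = e gives e = 1.388×(1 − 0.73700) = 0.36504.
Starting from p₀ = 0.73700; update p ← p + (dp/dt)·Δt with the new parameters.
step 1: Δp = +0.00655, p = 0.74355
step 2: Δp = +0.00188, p = 0.74542
step 3: Δp = +0.00052, p = 0.74594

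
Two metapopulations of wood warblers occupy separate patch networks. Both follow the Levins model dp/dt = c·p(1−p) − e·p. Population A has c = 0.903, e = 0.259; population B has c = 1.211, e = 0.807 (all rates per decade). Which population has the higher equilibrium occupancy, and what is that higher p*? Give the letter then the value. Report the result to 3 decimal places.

A: p*_A = 1 − 0.259/0.903 = 0.7132.
B: p*_B = 1 − 0.807/1.211 = 0.3336.
A is higher at 0.7132.

A, 0.713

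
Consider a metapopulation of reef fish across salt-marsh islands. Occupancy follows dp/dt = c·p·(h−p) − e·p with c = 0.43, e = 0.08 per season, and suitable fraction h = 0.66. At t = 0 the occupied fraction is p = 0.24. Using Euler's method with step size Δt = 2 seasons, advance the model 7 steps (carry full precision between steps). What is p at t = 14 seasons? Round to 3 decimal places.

0.457

Update rule: p ← p + [c·p·(h−p) − e·p]·Δt with Δt = 2.
step 1: Δp = +0.04829, p = 0.28829
step 2: Δp = +0.04603, p = 0.33432
step 3: Δp = +0.04015, p = 0.37447
step 4: Δp = +0.03204, p = 0.40651
step 5: Δp = +0.02358, p = 0.43008
step 6: Δp = +0.01623, p = 0.44631
step 7: Δp = +0.01061, p = 0.45692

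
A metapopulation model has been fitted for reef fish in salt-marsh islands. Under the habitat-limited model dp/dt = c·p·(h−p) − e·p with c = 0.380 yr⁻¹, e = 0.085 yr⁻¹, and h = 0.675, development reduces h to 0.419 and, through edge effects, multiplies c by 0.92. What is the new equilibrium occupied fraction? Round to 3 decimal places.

0.176

Before: p* = h − e/c = 0.675 − 0.085/0.380 = 0.675 − 0.2237 = 0.4513.
After: c = 0.3496, e = 0.085, h = 0.419; p* = 0.419 − 0.085/0.3496 = 0.1759.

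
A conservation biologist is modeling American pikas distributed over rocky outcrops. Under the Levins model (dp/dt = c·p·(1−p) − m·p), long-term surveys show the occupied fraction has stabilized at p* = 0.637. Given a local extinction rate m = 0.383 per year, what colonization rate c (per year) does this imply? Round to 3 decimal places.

1.055

At equilibrium c(1−p*) = m, so c = m/(1−p*).
c = 0.383/(1 − 0.637) = 0.383/0.3630 = 1.0551.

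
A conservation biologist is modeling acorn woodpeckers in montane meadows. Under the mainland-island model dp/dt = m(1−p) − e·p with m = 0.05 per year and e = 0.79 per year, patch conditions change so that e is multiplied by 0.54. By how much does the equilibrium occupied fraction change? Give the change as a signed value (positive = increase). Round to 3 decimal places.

Before: p* = 0.05/(0.05+0.79) = 0.0595.
After: m = 0.05, e = 0.4266; p* = 0.05/0.4766 = 0.1049.
Δp* = 0.1049 − 0.0595 = +0.0454.

0.045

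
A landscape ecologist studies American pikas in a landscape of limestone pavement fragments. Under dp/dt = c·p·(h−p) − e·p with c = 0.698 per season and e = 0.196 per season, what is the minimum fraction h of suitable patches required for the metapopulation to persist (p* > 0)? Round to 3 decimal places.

0.281

p* = h − e/c is positive only when h > e/c.
h_min = e/c = 0.196/0.698 = 0.2808.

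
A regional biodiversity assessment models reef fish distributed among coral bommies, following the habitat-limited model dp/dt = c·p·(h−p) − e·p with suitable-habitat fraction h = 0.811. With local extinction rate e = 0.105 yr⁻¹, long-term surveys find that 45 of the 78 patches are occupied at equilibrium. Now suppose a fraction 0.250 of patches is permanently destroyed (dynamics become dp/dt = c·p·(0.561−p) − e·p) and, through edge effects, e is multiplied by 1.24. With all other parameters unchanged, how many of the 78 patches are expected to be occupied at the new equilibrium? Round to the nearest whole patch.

Observed p* = 45/78 = 0.57692.
Balance c(h−p*) = e gives c = e/(0.811 − 0.57692) = 0.105/0.23408 = 0.44856.
New p* = 0.561 − e/c = 0.561 − 0.13020/0.44856 = 0.27074.
Expected occupied = 78 × 0.27074 = 21.12 ≈ 21.

21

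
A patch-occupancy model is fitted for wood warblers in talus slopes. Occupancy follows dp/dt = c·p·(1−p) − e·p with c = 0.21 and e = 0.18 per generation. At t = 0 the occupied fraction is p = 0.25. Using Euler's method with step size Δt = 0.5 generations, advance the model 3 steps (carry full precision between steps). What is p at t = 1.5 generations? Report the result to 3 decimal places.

Update rule: p ← p + [c·p·(1−p) − e·p]·Δt with Δt = 0.5.
p: 0.25000 → 0.24719  (Δp = -0.00281)
p: 0.24719 → 0.24448  (Δp = -0.00271)
p: 0.24448 → 0.24187  (Δp = -0.00261)

0.242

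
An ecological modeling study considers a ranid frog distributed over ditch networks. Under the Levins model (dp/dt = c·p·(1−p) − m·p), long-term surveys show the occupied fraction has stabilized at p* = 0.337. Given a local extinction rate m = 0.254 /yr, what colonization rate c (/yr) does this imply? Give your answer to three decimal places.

At equilibrium c(1−p*) = m, so c = m/(1−p*).
c = 0.254/(1 − 0.337) = 0.254/0.6630 = 0.3831.

0.383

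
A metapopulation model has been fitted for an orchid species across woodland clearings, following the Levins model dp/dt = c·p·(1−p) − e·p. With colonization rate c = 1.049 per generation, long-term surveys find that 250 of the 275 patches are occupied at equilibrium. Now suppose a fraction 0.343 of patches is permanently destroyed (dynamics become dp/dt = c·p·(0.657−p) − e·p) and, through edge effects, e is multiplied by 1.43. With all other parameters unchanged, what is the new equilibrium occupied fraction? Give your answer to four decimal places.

Observed p* = 250/275 = 0.90909.
Balance c(1−p*) = e gives e = 1.049×(1 − 0.90909) = 0.09536.
New p* = 0.657 − e/c = 0.657 − 0.13636/1.04900 = 0.52701.

0.5270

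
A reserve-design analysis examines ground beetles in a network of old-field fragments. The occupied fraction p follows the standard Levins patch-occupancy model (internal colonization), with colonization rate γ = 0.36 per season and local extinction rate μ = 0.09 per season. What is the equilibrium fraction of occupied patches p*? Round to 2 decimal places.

0.75

At equilibrium, colonization balances extinction: γ·p*·(1−p*) = μ·p*.
So p* = 1 − μ/γ = 1 − 0.09/0.36 = 1 − 0.2500 = 0.7500.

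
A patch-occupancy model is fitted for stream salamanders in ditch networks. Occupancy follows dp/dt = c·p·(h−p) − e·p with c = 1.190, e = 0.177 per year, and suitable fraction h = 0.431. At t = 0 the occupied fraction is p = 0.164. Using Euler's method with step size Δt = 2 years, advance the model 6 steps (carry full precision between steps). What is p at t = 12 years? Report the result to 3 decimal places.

0.282

Update rule: p ← p + [c·p·(h−p) − e·p]·Δt with Δt = 2.
t = 2: p = 0.16400 + (+0.04616) = 0.21016
t = 4: p = 0.21016 + (+0.03606) = 0.24622
t = 6: p = 0.24622 + (+0.02112) = 0.26734
t = 8: p = 0.26734 + (+0.00949) = 0.27683
t = 10: p = 0.27683 + (+0.00358) = 0.28041
t = 12: p = 0.28041 + (+0.00124) = 0.28164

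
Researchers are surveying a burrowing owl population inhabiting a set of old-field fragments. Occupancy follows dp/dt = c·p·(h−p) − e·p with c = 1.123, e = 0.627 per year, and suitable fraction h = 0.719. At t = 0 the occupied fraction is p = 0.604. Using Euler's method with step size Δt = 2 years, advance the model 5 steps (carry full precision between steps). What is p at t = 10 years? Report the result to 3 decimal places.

Update rule: p ← p + [c·p·(h−p) − e·p]·Δt with Δt = 2.
t = 2: p = 0.60400 + (-0.60141) = 0.00259
t = 4: p = 0.00259 + (+0.00092) = 0.00351
t = 6: p = 0.00351 + (+0.00124) = 0.00475
t = 8: p = 0.00475 + (+0.00166) = 0.00641
t = 10: p = 0.00641 + (+0.00222) = 0.00864

0.009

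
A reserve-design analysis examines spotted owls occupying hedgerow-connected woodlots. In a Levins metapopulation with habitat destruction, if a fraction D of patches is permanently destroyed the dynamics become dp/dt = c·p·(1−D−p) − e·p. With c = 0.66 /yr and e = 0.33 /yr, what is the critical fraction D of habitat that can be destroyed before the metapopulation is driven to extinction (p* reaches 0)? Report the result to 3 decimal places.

0.500

The nontrivial equilibrium is p* = (1−D) − e/c; extinction occurs when this hits zero.
So D_crit = 1 − e/c = 1 − 0.33/0.66 = 1 − 0.5000 = 0.5000.
This equals the undisturbed p*, a classic result of Lande's extension.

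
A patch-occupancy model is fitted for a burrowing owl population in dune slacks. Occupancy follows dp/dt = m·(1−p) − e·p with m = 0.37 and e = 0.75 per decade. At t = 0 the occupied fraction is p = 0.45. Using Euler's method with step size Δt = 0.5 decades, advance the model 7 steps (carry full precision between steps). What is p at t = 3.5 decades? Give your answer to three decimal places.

0.331

Update rule: p ← p + [m·(1−p) − e·p]·Δt with Δt = 0.5.
p: 0.45000 → 0.38300  (Δp = -0.06700)
p: 0.38300 → 0.35352  (Δp = -0.02948)
p: 0.35352 → 0.34055  (Δp = -0.01297)
p: 0.34055 → 0.33484  (Δp = -0.00571)
p: 0.33484 → 0.33233  (Δp = -0.00251)
p: 0.33233 → 0.33123  (Δp = -0.00110)
p: 0.33123 → 0.33074  (Δp = -0.00049)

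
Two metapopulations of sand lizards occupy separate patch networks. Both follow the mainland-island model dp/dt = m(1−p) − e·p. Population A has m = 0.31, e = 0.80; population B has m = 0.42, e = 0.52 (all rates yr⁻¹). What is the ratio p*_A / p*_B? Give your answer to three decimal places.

0.625

A: p*_A = m/(m+e) = 0.31/1.1100 = 0.2793.
B: p*_B = 0.42/0.9400 = 0.4468.
p*_A / p*_B = 0.2793/0.4468 = 0.6251.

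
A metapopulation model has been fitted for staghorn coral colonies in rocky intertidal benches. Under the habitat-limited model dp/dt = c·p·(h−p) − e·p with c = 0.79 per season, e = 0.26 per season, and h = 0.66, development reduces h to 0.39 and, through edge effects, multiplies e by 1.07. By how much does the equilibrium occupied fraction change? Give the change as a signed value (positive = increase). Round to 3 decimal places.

-0.293

Before: p* = h − e/c = 0.66 − 0.26/0.79 = 0.66 − 0.3291 = 0.3309.
After: c = 0.79, e = 0.2782, h = 0.39; p* = 0.39 − 0.2782/0.79 = 0.0378.
Δp* = 0.0378 − 0.3309 = -0.2930.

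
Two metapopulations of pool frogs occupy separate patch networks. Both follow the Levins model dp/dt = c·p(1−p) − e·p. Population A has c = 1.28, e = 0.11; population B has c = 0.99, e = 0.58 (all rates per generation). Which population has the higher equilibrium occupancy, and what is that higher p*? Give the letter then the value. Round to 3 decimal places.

A, 0.914

A: p*_A = 1 − 0.11/1.28 = 0.9141.
B: p*_B = 1 − 0.58/0.99 = 0.4141.
A is higher at 0.9141.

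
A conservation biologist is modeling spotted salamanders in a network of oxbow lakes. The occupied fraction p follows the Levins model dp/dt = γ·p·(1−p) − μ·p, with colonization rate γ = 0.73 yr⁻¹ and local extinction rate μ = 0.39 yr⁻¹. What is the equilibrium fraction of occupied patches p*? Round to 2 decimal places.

0.47

Setting dp/dt = 0 and dividing through by p* gives γ·(1−p*) = μ.
So p* = 1 − μ/γ = 1 − 0.39/0.73 = 1 − 0.5342 = 0.4658.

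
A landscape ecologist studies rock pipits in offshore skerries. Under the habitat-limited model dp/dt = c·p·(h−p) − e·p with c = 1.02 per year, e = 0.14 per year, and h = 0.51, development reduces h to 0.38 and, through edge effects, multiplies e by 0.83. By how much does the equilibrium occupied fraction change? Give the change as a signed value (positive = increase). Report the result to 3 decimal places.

-0.107

Before: p* = h − e/c = 0.51 − 0.14/1.02 = 0.51 − 0.1373 = 0.3727.
After: c = 1.02, e = 0.1162, h = 0.38; p* = 0.38 − 0.1162/1.02 = 0.2661.
Δp* = 0.2661 − 0.3727 = -0.1067.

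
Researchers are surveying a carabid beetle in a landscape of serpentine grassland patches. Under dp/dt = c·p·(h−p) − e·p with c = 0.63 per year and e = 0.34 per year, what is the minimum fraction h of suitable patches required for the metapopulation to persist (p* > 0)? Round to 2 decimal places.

0.54

p* = h − e/c is positive only when h > e/c.
h_min = e/c = 0.34/0.63 = 0.5397.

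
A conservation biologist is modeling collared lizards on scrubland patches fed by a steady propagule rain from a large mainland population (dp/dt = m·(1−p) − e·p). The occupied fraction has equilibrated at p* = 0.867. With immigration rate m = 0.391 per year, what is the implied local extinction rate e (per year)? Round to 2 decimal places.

At equilibrium m(1−p*) = e·p*, so e = m(1−p*)/p*.
e = 0.391 × 0.1330 / 0.867 = 0.0600.

0.06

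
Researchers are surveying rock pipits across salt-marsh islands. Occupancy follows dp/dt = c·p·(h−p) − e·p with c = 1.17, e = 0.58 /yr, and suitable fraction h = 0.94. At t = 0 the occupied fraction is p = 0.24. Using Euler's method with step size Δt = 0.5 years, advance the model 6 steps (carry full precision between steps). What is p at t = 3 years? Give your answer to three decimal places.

Update rule: p ← p + [c·p·(h−p) − e·p]·Δt with Δt = 0.5.
t = 0.5: p = 0.24000 + (+0.02868) = 0.26868
t = 1: p = 0.26868 + (+0.02760) = 0.29628
t = 1.5: p = 0.29628 + (+0.02565) = 0.32193
t = 2: p = 0.32193 + (+0.02304) = 0.34497
t = 2.5: p = 0.34497 + (+0.02004) = 0.36501
t = 3: p = 0.36501 + (+0.01693) = 0.38194

0.382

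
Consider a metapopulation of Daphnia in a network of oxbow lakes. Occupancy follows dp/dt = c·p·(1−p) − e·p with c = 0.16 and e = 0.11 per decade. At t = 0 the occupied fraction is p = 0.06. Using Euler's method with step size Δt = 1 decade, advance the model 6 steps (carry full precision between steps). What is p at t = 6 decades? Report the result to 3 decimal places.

0.076

Update rule: p ← p + [c·p·(1−p) − e·p]·Δt with Δt = 1.
step 1: Δp = +0.00242, p = 0.06242
step 2: Δp = +0.00250, p = 0.06492
step 3: Δp = +0.00257, p = 0.06749
step 4: Δp = +0.00265, p = 0.07014
step 5: Δp = +0.00272, p = 0.07286
step 6: Δp = +0.00279, p = 0.07565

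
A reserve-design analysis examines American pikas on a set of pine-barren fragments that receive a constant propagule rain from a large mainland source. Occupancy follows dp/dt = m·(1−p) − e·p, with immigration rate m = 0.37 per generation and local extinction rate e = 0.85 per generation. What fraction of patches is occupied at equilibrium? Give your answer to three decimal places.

0.303

At equilibrium the propagule rain into empty patches balances local extinction: m(1−p*) = e·p*.
p* = m/(m+e) = 0.37/(0.37+0.85) = 0.37/1.2200 = 0.3033.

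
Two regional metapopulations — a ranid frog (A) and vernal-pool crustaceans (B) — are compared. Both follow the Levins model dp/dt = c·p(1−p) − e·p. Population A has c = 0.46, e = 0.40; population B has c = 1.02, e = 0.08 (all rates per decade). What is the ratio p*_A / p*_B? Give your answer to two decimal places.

0.14

A: p*_A = 1 − 0.40/0.46 = 0.1304.
B: p*_B = 1 − 0.08/1.02 = 0.9216.
p*_A / p*_B = 0.1304/0.9216 = 0.1415.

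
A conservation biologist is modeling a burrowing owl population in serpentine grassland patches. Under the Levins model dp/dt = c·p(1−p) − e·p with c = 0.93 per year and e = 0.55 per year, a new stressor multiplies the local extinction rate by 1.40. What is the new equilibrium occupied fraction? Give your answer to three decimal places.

Before: p* = 1 − 0.55/0.93 = 0.4086.
After the change, c = 0.93, e = 0.77, so p* = 1 − 0.77/0.93 = 0.1720.

0.172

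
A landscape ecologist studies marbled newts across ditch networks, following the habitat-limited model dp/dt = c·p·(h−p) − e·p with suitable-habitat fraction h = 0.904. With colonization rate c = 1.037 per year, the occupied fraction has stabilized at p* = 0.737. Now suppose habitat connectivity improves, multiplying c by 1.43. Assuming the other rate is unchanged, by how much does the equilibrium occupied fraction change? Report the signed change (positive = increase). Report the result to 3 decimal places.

Balance c(h−p*) = e gives e = 1.037×(0.904 − 0.73700) = 0.17318.
New p* = 0.904 − e/c = 0.904 − 0.17318/1.48291 = 0.78722.
Δp* = 0.78722 − 0.73700 = +0.05022.

0.050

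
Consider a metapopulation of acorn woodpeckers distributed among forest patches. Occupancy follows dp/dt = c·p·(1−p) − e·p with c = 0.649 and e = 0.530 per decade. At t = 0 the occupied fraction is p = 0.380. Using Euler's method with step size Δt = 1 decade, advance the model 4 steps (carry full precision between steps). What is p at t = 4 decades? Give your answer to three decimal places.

0.260

Update rule: p ← p + [c·p·(1−p) − e·p]·Δt with Δt = 1.
  1  |  dp/dt·Δt = -0.048496  |  p_1 = 0.331504
  2  |  dp/dt·Δt = -0.031873  |  p_2 = 0.299631
  3  |  dp/dt·Δt = -0.022610  |  p_3 = 0.277021
  4  |  dp/dt·Δt = -0.016839  |  p_4 = 0.260182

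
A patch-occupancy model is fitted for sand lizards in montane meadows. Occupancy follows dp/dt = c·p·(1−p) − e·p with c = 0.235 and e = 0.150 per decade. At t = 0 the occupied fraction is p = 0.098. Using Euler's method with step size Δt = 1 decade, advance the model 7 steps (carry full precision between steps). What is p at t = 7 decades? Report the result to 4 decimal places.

Update rule: p ← p + [c·p·(1−p) − e·p]·Δt with Δt = 1.
step 1: Δp = +0.00607, p = 0.10407
step 2: Δp = +0.00630, p = 0.11037
step 3: Δp = +0.00652, p = 0.11689
step 4: Δp = +0.00672, p = 0.12362
step 5: Δp = +0.00692, p = 0.13053
step 6: Δp = +0.00709, p = 0.13763
step 7: Δp = +0.00725, p = 0.14487

0.1449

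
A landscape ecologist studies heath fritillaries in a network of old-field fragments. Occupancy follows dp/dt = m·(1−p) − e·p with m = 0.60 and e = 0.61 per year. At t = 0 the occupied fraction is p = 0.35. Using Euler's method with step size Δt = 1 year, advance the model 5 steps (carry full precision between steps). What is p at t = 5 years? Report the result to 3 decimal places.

0.496

Update rule: p ← p + [m·(1−p) − e·p]·Δt with Δt = 1.
  1  |  dp/dt·Δt = +0.176500  |  p_1 = 0.526500
  2  |  dp/dt·Δt = -0.037065  |  p_2 = 0.489435
  3  |  dp/dt·Δt = +0.007784  |  p_3 = 0.497219
  4  |  dp/dt·Δt = -0.001635  |  p_4 = 0.495584
  5  |  dp/dt·Δt = +0.000343  |  p_5 = 0.495927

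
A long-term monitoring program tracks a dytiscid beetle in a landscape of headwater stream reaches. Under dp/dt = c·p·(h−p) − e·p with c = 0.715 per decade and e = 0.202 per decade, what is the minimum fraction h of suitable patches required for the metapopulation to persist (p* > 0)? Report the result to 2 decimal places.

0.28

p* = h − e/c is positive only when h > e/c.
h_min = e/c = 0.202/0.715 = 0.2825.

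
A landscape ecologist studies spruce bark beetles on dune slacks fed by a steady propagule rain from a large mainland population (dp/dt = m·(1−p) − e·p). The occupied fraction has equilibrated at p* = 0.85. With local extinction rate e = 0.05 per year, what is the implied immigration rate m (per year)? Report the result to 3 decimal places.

At equilibrium m(1−p*) = e·p*, so m = e·p*/(1−p*).
m = 0.05 × 0.85 / 0.1500 = 0.0425/0.1500 = 0.2833.

0.283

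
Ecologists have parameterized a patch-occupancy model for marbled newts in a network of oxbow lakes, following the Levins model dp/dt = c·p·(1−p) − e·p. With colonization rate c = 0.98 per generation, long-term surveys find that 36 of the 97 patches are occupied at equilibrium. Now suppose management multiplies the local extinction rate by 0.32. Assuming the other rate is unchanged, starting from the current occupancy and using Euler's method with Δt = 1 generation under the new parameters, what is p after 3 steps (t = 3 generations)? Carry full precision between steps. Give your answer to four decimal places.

0.7532

Observed p* = 36/97 = 0.37113.
Balance c(1−p*) = e gives e = 0.98×(1 − 0.37113) = 0.61629.
Starting from p₀ = 0.37113; update p ← p + (dp/dt)·Δt with the new parameters.
p: 0.37113 → 0.52667  (Δp = +0.15553)
p: 0.52667 → 0.66711  (Δp = +0.14044)
p: 0.66711 → 0.75318  (Δp = +0.08607)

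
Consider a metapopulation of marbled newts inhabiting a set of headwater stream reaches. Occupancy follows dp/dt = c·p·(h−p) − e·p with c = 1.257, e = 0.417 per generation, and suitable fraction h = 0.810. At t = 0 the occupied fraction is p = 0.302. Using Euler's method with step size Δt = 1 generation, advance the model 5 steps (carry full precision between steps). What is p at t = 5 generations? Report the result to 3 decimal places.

Update rule: p ← p + [c·p·(h−p) − e·p]·Δt with Δt = 1.
step 1: Δp = +0.06691, p = 0.36891
step 2: Δp = +0.05071, p = 0.41962
step 3: Δp = +0.03093, p = 0.45055
step 4: Δp = +0.01569, p = 0.46624
step 5: Δp = +0.00704, p = 0.47328

0.473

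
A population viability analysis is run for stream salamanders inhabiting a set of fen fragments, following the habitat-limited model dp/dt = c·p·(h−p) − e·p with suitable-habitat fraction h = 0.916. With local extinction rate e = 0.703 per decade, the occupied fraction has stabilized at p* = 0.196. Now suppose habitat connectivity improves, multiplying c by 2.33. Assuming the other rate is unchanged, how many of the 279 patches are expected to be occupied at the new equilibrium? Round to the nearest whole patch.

169

Balance c(h−p*) = e gives c = e/(0.916 − 0.19600) = 0.703/0.72000 = 0.97639.
New p* = 0.916 − e/c = 0.916 − 0.70300/2.27499 = 0.60699.
Expected occupied = 279 × 0.60699 = 169.35 ≈ 169.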